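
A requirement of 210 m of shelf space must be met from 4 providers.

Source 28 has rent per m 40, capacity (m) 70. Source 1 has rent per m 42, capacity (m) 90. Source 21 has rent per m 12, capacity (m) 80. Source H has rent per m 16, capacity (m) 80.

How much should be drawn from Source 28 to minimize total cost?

50

Cheapest first:
Source 21 at 12: take all 80 m — 130 still needed.
Source H at 16: take all 80 m — 50 still needed.
Source 28 at 40: take 50 of its 70 — requirement met.
Source 1: unused.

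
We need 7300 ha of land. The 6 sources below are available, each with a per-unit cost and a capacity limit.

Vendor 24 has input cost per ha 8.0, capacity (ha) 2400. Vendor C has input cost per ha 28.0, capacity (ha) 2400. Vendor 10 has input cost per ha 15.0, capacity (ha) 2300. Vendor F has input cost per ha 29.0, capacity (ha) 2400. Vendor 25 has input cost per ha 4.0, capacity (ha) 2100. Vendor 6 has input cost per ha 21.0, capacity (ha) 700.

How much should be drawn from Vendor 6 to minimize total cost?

Fill from the cheapest source first.
Vendor 25 at 4.0: take all 2100 ha ; 5200 still needed.
Vendor 24 (8.0): use full 2400 ; 2800 ha to go.
Vendor 10 at 15.0: take all 2300 ha ; 500 still needed.
Take 500 from Vendor 6 at 21.0 to finish.
Vendor C, Vendor F: unused.

500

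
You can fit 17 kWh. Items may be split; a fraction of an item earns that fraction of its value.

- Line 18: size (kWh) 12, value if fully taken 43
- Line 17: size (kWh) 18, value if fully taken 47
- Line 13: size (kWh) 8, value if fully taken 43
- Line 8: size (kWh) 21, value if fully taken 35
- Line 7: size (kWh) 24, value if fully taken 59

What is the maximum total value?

75.25

Rank by value-to-size ratio: Line 13 43/8≈5.38, Line 18 43/12≈3.58, Line 17 47/18≈2.61, Line 7 59/24≈2.46, Line 8 35/21≈1.67.
Take all of Line 13 (8 kWh, value 43) ; 9 kWh left.
Only 9 kWh remain; take 9/12 of Line 18 for value 43×9/12 = 32.25.
Total value = 75.25.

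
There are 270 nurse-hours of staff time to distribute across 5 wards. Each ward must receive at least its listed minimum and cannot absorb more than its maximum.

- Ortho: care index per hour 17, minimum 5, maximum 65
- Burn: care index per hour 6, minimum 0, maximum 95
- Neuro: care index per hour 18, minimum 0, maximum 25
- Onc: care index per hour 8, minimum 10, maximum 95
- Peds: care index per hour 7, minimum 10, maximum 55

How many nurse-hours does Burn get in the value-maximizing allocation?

Meeting every minimum uses 5+0+0+10+10 = 25 nurse-hours, leaving 245.
Rank by care index per hour: Neuro 18 > Ortho 17 > Onc 8 > Peds 7 > Burn 6.
Neuro: +25 to 25 (cap) — 220 left.
Give Ortho 60 more to hit its cap of 65 — 160 left.
Give Onc 85 more to hit its cap of 95 — 75 left.
Give Peds 45 more to hit its cap of 55 — 30 left.
Burn has room for 95 more but only 30 remain, so it gets 30.

30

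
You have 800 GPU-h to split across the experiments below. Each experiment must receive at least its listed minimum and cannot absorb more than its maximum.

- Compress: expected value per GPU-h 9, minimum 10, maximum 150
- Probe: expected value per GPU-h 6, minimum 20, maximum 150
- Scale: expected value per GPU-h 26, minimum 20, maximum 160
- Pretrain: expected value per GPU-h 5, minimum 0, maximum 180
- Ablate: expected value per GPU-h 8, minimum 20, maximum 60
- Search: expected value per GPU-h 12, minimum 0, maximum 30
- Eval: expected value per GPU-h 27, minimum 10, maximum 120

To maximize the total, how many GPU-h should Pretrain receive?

130

Meeting every minimum uses 10+20+20+0+20+0+10 = 80 GPU-h, leaving 720.
Order the experiments by expected value per GPU-h: Eval 27 > Scale 26 > Search 12 > Compress 9 > Ablate 8 > Probe 6 > Pretrain 5.
Eval takes 110 more to reach its cap of 120 — 610 left.
Scale takes 140 more to reach its cap of 160 — 470 left.
Search takes 30 more to reach its cap of 30 — 440 left.
Compress: +140 to 150 (cap) — 300 left.
Ablate takes 40 more to reach its cap of 60 — 260 left.
Probe takes 130 more to reach its cap of 150 — 130 left.
Pretrain: +130 (room for 180) → 130. Pool exhausted.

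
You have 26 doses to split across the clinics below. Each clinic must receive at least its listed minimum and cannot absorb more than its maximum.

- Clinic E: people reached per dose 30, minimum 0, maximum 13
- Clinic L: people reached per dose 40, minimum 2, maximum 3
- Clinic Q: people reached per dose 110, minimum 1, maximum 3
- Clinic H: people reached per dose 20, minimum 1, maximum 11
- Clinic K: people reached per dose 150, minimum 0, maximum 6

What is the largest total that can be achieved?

1760

Meeting every minimum uses 0+2+1+1+0 = 4 doses, leaving 22.
Highest people reached per dose first: Clinic K 150 > Clinic Q 110 > Clinic L 40 > Clinic E 30 > Clinic H 20.
Clinic K: +6 to 6 (cap) → 16 left.
Give Clinic Q 2 more to hit its cap of 3 → 14 left.
Clinic L: +1 to 3 (cap) → 13 left.
Clinic E takes 13 more to reach its cap of 13 → 0 left.
Total = 30×13 + 40×3 + 110×3 + 20×1 + 150×6 = 1760.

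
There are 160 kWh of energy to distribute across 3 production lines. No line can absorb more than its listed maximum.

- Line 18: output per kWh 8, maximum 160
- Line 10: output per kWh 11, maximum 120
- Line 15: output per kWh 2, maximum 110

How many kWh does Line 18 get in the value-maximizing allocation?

40

Rank by output per kWh: Line 10 11 > Line 18 8 > Line 15 2.
Line 10 takes 120 to reach its cap of 120 — 40 left.
Only 40 left; Line 18 takes them to reach 40.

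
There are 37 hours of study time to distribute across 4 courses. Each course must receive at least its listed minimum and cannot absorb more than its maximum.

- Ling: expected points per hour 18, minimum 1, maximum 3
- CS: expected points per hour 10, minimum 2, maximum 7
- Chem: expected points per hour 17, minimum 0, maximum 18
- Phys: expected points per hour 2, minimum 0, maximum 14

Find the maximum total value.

448

Meeting every minimum uses 1+2+0+0 = 3 hours, leaving 34.
Rank by expected points per hour: Ling 18 > Chem 17 > CS 10 > Phys 2.
Ling: +2 to 3 (cap) → 32 left.
Chem: +18 to 18 (cap) → 14 left.
Give CS 5 more to hit its cap of 7 → 9 left.
Only 9 left; Phys takes them to reach 9.
Total = 18×3 + 10×7 + 17×18 + 2×9 = 448.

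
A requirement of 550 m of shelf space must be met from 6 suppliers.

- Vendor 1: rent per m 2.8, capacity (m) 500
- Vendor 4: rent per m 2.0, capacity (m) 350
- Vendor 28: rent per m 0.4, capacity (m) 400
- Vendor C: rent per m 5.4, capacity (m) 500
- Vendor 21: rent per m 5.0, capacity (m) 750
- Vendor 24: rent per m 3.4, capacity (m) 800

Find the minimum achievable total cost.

Fill from the cheapest supplier first.
Vendor 28 at 0.4: take all 400 m — 150 still needed.
Vendor 4 at 2.0: take 150 of its 350 — requirement met.
Vendor 1, Vendor 24, Vendor 21, Vendor C: unused.
Cost = 400×0.4 + 150×2.0 = 460.

460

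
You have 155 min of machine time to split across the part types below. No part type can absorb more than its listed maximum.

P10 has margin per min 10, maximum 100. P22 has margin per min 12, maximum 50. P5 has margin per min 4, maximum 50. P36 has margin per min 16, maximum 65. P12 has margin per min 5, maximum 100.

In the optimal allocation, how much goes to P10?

Highest margin per min first: P36 16 > P22 12 > P10 10 > P12 5 > P5 4.
P36: +65 to 65 (cap) → 90 left.
P22: +50 to 50 (cap) → 40 left.
Only 40 left; P10 takes them to reach 40.

40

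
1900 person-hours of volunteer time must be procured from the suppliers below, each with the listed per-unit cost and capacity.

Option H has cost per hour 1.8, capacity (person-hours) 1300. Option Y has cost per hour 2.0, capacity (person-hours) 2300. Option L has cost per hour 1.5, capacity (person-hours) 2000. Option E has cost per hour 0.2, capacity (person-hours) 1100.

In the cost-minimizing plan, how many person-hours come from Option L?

800

Use suppliers in increasing cost order.
Take 1100 from Option E at 0.2 → need 800 more.
Option L (1.5): take the remaining 800 → done.
Option H, Option Y: unused.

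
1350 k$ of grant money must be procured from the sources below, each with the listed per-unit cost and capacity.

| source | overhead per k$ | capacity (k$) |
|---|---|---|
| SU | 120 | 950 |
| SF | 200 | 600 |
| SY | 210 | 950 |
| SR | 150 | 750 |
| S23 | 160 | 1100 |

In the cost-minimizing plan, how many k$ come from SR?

400

Fill from the cheapest source first.
SU (120): use full 950 — 400 k$ to go.
Take 400 from SR at 150 to finish.
S23, SF, SY: unused.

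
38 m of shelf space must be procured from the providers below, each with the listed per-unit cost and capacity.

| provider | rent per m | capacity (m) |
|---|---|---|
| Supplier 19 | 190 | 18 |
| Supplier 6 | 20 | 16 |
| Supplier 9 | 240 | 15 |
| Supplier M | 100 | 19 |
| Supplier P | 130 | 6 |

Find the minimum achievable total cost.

Use providers in increasing cost order.
Supplier 6 at 20: take all 16 m → 22 still needed.
Take 19 from Supplier M at 100 → need 3 more.
Supplier P (130): take the remaining 3 → done.
Supplier 19, Supplier 9: unused.
Cost = 16×20 + 19×100 + 3×130 = 2610.

2610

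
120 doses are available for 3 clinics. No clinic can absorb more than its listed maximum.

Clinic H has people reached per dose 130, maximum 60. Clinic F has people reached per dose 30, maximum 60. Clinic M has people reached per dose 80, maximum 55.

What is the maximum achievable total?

12350

Highest people reached per dose first: Clinic H 130 > Clinic M 80 > Clinic F 30.
Clinic H: +60 to 60 (cap) ; 60 left.
Give Clinic M 55 to hit its cap of 55 ; 5 left.
Clinic F has room for 60 but only 5 remain, so it gets 5.
Total = 130×60 + 30×5 + 80×55 = 12350.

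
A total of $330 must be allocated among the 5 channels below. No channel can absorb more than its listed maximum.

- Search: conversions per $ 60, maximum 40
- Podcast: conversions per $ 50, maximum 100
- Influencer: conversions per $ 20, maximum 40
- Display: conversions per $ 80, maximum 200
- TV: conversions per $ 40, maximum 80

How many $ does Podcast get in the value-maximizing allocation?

90

Rank by conversions per $: Display 80 > Search 60 > Podcast 50 > TV 40 > Influencer 20.
Display takes 200 to reach its cap of 200 — 130 left.
Search: +40 to 40 (cap) — 90 left.
Podcast: +90 (room for 100) → 90. Pool exhausted.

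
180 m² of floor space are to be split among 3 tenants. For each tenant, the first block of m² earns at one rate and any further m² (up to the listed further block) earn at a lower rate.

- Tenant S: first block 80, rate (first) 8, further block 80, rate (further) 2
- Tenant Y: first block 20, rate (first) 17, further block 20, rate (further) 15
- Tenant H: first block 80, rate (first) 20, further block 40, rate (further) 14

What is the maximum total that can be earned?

Order all 6 blocks by rate: Tenant H/tier1 20 > Tenant Y/tier1 17 > Tenant Y/tier2 15 > Tenant H/tier2 14 > Tenant S/tier1 8 > Tenant S/tier2 2.
Tenant H/tier1 (20): +80 → 100 left.
Fill Tenant Y tier1 block (20 at 17) → 80 left.
Tenant Y/tier2 (15): +20 → 60 left.
Tenant H tier2 at 14: fill all 40 → 20 left.
Tenant S tier1 at 8: only 20 left, fill 20.
Total = 20×80 + 17×20 + 15×20 + 14×40 + 8×20 = 2960.

2960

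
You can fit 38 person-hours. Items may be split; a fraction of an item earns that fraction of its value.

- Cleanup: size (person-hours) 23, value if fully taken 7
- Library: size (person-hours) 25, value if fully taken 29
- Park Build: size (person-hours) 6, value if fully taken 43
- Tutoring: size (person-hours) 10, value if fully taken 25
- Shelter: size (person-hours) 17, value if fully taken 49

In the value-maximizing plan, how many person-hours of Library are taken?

5

Rank by value-to-size ratio: Park Build 43/6≈7.17, Shelter 49/17≈2.88, Tutoring 25/10≈2.5, Library 29/25≈1.16, Cleanup 7/23≈0.304.
All 6 person-hours of Park Build fit (value 43) ; 32 remain.
Take all of Shelter (17 person-hours, value 49) ; 15 person-hours left.
Take all of Tutoring (10 person-hours, value 25) ; 5 person-hours left.
5 person-hours left: a 5/25 share of Library gives 29×5/25 = 5.8.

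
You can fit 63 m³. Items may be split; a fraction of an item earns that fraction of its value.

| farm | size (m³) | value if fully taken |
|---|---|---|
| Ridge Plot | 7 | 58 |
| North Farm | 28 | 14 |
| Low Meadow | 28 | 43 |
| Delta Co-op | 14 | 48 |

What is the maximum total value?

Sort by value density: Ridge Plot 58/7≈8.29, Delta Co-op 48/14≈3.43, Low Meadow 43/28≈1.54, North Farm 14/28≈0.5.
Ridge Plot: take in full, 7 m³ for value 58 ; 56 left.
Delta Co-op: take in full, 14 m³ for value 48 ; 42 left.
All 28 m³ of Low Meadow fit (value 43) ; 14 remain.
14 m³ left: a 14/28 share of North Farm gives 14×14/28 = 7.
Total value = 156.

156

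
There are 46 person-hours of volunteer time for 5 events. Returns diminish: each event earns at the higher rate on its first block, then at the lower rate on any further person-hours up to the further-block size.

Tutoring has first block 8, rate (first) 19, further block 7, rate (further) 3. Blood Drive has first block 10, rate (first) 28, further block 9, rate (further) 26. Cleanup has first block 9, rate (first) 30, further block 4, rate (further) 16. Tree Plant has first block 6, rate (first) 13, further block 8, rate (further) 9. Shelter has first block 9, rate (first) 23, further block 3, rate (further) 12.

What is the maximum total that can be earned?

Order all 10 blocks by rate: Cleanup/tier1 30 > Blood Drive/tier1 28 > Blood Drive/tier2 26 > Shelter/tier1 23 > Tutoring/tier1 19 > Cleanup/tier2 16 > Tree Plant/tier1 13 > Shelter/tier2 12 > Tree Plant/tier2 9 > Tutoring/tier2 3.
Cleanup/tier1 (30): +9 ; 37 left.
Fill Blood Drive tier1 block (10 at 28) ; 27 left.
Fill Blood Drive tier2 block (9 at 26) ; 18 left.
Shelter tier1 at 23: fill all 9 ; 9 left.
Fill Tutoring tier1 block (8 at 19) ; 1 left.
Cleanup/tier2: +1 of 4 at 16; pool empty.
Total = 30×9 + 28×10 + 26×9 + 23×9 + 19×8 + 16×1 = 1159.

1159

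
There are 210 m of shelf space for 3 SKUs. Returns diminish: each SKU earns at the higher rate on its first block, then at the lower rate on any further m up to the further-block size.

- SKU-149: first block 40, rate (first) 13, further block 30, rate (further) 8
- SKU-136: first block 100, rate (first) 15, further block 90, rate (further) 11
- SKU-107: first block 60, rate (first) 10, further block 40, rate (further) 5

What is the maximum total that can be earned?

Order all 6 blocks by rate: SKU-136/first 15 > SKU-149/first 13 > SKU-136/second 11 > SKU-107/first 10 > SKU-149/second 8 > SKU-107/second 5.
SKU-136 first at 15: fill all 100 ; 110 left.
SKU-149 first at 13: fill all 40 ; 70 left.
SKU-136 second at 11: only 70 left, fill 70.
Total = 15×100 + 13×40 + 11×70 = 2790.

2790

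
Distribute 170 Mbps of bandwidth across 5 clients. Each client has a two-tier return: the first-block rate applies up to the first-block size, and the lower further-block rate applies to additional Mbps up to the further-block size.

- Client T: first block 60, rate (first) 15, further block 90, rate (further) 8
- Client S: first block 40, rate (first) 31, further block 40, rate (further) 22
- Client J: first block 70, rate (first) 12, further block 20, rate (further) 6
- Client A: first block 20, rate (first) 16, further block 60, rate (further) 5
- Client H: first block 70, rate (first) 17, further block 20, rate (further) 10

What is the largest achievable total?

3630

Treat each block as its own option and order by rate: Client S/tier1 31 > Client S/tier2 22 > Client H/tier1 17 > Client A/tier1 16 > Client T/tier1 15 > Client J/tier1 12 > Client H/tier2 10 > Client T/tier2 8 > Client J/tier2 6 > Client A/tier2 5.
Client S tier1 at 31: fill all 40 — 130 left.
Client S tier2 at 22: fill all 40 — 90 left.
Client H tier1 at 17: fill all 70 — 20 left.
Client A tier1 at 16: fill all 20 — 0 left.
Total = 31×40 + 22×40 + 17×70 + 16×20 = 3630.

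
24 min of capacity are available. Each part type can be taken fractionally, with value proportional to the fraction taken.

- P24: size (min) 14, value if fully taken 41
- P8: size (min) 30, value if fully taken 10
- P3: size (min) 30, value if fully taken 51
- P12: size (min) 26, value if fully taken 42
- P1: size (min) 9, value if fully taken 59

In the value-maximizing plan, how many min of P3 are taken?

1

Sort by value density: P1 59/9≈6.56, P24 41/14≈2.93, P3 51/30≈1.7, P12 42/26≈1.62, P8 10/30≈0.333.
P1: take in full, 9 min for value 59 → 15 left.
Take all of P24 (14 min, value 41) → 1 min left.
Fill the last 1 min with part of P3: 1/30 of it earns 1.7.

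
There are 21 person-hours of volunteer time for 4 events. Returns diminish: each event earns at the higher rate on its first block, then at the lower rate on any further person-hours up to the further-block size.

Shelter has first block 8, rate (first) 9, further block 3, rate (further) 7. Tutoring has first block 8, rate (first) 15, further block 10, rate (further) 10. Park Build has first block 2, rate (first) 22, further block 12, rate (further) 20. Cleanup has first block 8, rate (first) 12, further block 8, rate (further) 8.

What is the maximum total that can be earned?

Treat each block as its own option and order by rate: Park Build/T1 22 > Park Build/T2 20 > Tutoring/T1 15 > Cleanup/T1 12 > Tutoring/T2 10 > Shelter/T1 9 > Cleanup/T2 8 > Shelter/T2 7.
Fill Park Build T1 block (2 at 22) — 19 left.
Fill Park Build T2 block (12 at 20) — 7 left.
Tutoring T1 at 15: only 7 left, fill 7.
Total = 22×2 + 20×12 + 15×7 = 389.

389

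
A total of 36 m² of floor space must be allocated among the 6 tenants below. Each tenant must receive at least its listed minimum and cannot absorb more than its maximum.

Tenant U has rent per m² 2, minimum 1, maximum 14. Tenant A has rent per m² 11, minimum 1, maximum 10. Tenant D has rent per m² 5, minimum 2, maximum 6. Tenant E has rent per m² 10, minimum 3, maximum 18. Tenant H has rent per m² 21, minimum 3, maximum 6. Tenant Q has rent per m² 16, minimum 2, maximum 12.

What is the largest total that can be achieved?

490

Meeting every minimum uses 1+1+2+3+3+2 = 12 m², leaving 24.
Highest rent per m² first: Tenant H 21 > Tenant Q 16 > Tenant A 11 > Tenant E 10 > Tenant D 5 > Tenant U 2.
Tenant H takes 3 more to reach its cap of 6 → 21 left.
Tenant Q takes 10 more to reach its cap of 12 → 11 left.
Give Tenant A 9 more to hit its cap of 10 → 2 left.
Tenant E has room for 15 more but only 2 remain, so it gets 5.
Total = 2×1 + 11×10 + 5×2 + 10×5 + 21×6 + 16×12 = 490.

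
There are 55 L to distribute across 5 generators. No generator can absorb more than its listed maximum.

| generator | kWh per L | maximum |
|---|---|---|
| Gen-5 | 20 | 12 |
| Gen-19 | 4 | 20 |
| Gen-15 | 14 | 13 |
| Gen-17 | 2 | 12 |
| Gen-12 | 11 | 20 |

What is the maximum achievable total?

Order the generators by kWh per L: Gen-5 20 > Gen-15 14 > Gen-12 11 > Gen-19 4 > Gen-17 2.
Give Gen-5 12 to hit its cap of 12 → 43 left.
Give Gen-15 13 to hit its cap of 13 → 30 left.
Gen-12 takes 20 to reach its cap of 20 → 10 left.
Only 10 left; Gen-19 takes them to reach 10.
Total = 20×12 + 4×10 + 14×13 + 11×20 = 682.

682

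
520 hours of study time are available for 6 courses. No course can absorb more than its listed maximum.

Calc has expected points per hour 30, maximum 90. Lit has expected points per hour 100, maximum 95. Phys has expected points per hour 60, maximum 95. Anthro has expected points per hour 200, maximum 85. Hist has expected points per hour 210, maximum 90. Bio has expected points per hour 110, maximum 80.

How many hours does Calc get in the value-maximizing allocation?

75

Highest expected points per hour first: Hist 210 > Anthro 200 > Bio 110 > Lit 100 > Phys 60 > Calc 30.
Hist: +90 to 90 (cap) → 430 left.
Anthro takes 85 to reach its cap of 85 → 345 left.
Bio: +80 to 80 (cap) → 265 left.
Lit takes 95 to reach its cap of 95 → 170 left.
Phys: +95 to 95 (cap) → 75 left.
Calc: +75 (room for 90) → 75. Pool exhausted.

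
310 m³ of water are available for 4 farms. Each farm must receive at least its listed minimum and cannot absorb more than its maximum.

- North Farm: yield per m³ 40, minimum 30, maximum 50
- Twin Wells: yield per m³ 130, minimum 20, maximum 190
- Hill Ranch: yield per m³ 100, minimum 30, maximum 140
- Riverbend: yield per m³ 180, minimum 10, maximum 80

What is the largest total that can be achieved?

Meeting every minimum uses 30+20+30+10 = 90 m³, leaving 220.
Order the farms by yield per m³: Riverbend 180 > Twin Wells 130 > Hill Ranch 100 > North Farm 40.
Give Riverbend 70 more to hit its cap of 80 — 150 left.
Only 150 left; Twin Wells takes them to reach 170.
Total = 40×30 + 130×170 + 100×30 + 180×80 = 40700.

40700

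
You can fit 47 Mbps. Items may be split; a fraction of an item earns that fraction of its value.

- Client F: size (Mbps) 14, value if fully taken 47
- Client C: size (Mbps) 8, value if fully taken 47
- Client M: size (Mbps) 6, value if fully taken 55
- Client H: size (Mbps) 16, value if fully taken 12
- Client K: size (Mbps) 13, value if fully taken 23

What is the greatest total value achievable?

176.5

Best value per unit of size first: Client M 55/6≈9.17, Client C 47/8≈5.88, Client F 47/14≈3.36, Client K 23/13≈1.77, Client H 12/16≈0.75.
Take all of Client M (6 Mbps, value 55) ; 41 Mbps left.
Client C: take in full, 8 Mbps for value 47 ; 33 left.
All 14 Mbps of Client F fit (value 47) ; 19 remain.
All 13 Mbps of Client K fit (value 23) ; 6 remain.
Fill the last 6 Mbps with part of Client H: 6/16 of it earns 4.5.
Total value = 176.5.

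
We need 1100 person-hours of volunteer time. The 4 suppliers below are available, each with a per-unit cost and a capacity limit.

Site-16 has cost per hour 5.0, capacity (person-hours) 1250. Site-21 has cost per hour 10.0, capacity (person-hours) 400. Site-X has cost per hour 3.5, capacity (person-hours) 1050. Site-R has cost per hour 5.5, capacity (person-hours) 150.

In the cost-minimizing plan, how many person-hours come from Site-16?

Use suppliers in increasing cost order.
Take 1050 from Site-X at 3.5 ; need 50 more.
Site-16 (5.0): take the remaining 50 ; done.
Site-R, Site-21: unused.

50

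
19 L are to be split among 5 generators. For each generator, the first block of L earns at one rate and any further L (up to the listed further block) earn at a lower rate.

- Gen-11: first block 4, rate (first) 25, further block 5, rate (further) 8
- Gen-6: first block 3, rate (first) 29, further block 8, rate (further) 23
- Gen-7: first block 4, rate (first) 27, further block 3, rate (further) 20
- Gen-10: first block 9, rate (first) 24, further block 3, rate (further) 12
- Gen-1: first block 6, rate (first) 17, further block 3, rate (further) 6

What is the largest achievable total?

Order all 10 blocks by rate: Gen-6/first 29 > Gen-7/first 27 > Gen-11/first 25 > Gen-10/first 24 > Gen-6/second 23 > Gen-7/second 20 > Gen-1/first 17 > Gen-10/second 12 > Gen-11/second 8 > Gen-1/second 6.
Gen-6/first (29): +3 — 16 left.
Gen-7/first (27): +4 — 12 left.
Gen-11 first at 25: fill all 4 — 8 left.
Gen-10/first: +8 of 9 at 24; pool empty.
Total = 29×3 + 27×4 + 25×4 + 24×8 = 487.

487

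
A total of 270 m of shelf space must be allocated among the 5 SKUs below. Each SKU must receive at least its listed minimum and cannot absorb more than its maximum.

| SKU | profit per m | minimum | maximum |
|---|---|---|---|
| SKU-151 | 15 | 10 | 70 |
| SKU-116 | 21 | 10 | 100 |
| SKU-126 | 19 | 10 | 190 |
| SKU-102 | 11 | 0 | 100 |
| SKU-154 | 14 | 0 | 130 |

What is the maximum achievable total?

5290

Meeting every minimum uses 10+10+10+0+0 = 30 m, leaving 240.
Highest profit per m first: SKU-116 21 > SKU-126 19 > SKU-151 15 > SKU-154 14 > SKU-102 11.
SKU-116 takes 90 more to reach its cap of 100 — 150 left.
SKU-126 has room for 180 more but only 150 remain, so it gets 160.
Total = 15×10 + 21×100 + 19×160 = 5290.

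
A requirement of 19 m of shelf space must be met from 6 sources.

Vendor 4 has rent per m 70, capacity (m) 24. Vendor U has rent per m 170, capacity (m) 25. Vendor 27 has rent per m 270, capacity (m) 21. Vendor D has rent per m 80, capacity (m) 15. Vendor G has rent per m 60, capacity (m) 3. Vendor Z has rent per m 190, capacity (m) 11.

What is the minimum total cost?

1300

Fill from the cheapest source first.
Take 3 from Vendor G at 60 ; need 16 more.
Take 16 from Vendor 4 at 70 to finish.
Vendor D, Vendor U, Vendor Z, Vendor 27: unused.
Cost = 3×60 + 16×70 = 1300.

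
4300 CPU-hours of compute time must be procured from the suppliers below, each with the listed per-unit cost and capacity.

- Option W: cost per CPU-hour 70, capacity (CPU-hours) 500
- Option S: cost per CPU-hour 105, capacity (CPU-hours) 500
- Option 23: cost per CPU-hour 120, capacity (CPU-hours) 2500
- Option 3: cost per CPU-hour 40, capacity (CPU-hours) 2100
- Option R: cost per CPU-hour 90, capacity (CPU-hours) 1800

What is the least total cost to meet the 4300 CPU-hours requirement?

272000

Use suppliers in increasing cost order.
Take 2100 from Option 3 at 40 → need 2200 more.
Option W at 70: take all 500 CPU-hours → 1700 still needed.
Option R (90): take the remaining 1700 → done.
Option S, Option 23: unused.
Cost = 2100×40 + 500×70 + 1700×90 = 272000.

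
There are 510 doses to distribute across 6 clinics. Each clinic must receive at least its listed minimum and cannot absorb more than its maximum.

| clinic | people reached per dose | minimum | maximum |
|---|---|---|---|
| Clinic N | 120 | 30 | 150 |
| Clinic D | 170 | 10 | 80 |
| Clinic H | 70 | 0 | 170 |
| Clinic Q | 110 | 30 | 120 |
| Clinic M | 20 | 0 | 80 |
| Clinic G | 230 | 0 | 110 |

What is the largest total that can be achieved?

73600

Meeting every minimum uses 30+10+0+30+0+0 = 70 doses, leaving 440.
Highest people reached per dose first: Clinic G 230 > Clinic D 170 > Clinic N 120 > Clinic Q 110 > Clinic H 70 > Clinic M 20.
Clinic G takes 110 more to reach its cap of 110 ; 330 left.
Give Clinic D 70 more to hit its cap of 80 ; 260 left.
Clinic N takes 120 more to reach its cap of 150 ; 140 left.
Clinic Q: +90 to 120 (cap) ; 50 left.
Clinic H has room for 170 more but only 50 remain, so it gets 50.
Total = 120×150 + 170×80 + 70×50 + 110×120 + 230×110 = 73600.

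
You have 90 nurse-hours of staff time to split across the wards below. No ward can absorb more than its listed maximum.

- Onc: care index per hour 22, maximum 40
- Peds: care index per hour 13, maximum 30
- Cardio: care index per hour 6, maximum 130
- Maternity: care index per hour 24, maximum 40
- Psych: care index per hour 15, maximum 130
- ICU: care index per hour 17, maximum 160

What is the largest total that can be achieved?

Rank by care index per hour: Maternity 24 > Onc 22 > ICU 17 > Psych 15 > Peds 13 > Cardio 6.
Maternity: +40 to 40 (cap) ; 50 left.
Give Onc 40 to hit its cap of 40 ; 10 left.
ICU has room for 160 but only 10 remain, so it gets 10.
Total = 22×40 + 24×40 + 17×10 = 2010.

2010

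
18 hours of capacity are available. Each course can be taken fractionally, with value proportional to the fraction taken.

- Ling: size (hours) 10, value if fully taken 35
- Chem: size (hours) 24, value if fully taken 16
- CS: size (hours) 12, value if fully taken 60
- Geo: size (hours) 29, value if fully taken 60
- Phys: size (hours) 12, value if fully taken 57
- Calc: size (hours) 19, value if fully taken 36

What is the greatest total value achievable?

Sort by value density: CS 60/12≈5, Phys 57/12≈4.75, Ling 35/10≈3.5, Geo 60/29≈2.07, Calc 36/19≈1.89, Chem 16/24≈0.667.
CS: take in full, 12 hours for value 60 — 6 left.
Only 6 hours remain; take 6/12 of Phys for value 57×6/12 = 28.5.
Total value = 88.5.

88.5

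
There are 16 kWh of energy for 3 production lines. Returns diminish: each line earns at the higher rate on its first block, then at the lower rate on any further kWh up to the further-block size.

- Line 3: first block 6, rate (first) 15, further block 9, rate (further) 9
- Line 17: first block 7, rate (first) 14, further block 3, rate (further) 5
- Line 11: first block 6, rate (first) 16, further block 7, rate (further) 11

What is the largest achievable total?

242

Order all 6 blocks by rate: Line 11/first 16 > Line 3/first 15 > Line 17/first 14 > Line 11/second 11 > Line 3/second 9 > Line 17/second 5.
Line 11 first at 16: fill all 6 → 10 left.
Fill Line 3 first block (6 at 15) → 4 left.
Line 17 first at 14: only 4 left, fill 4.
Total = 16×6 + 15×6 + 14×4 = 242.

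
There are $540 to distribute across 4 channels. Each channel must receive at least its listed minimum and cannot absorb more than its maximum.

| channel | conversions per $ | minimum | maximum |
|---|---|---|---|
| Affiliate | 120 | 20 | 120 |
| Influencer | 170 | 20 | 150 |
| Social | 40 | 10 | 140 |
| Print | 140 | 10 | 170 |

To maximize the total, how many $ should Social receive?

Meeting every minimum uses 20+20+10+10 = 60 $, leaving 480.
Rank by conversions per $: Influencer 170 > Print 140 > Affiliate 120 > Social 40.
Give Influencer 130 more to hit its cap of 150 → 350 left.
Give Print 160 more to hit its cap of 170 → 190 left.
Affiliate takes 100 more to reach its cap of 120 → 90 left.
Only 90 left; Social takes them to reach 100.

100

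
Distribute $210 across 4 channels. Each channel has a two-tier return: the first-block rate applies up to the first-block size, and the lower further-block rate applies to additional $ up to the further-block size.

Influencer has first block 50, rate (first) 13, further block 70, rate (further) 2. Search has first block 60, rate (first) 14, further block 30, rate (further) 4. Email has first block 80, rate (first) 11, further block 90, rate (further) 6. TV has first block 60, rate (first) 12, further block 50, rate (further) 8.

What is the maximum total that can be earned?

2650

Treat each block as its own option and order by rate: Search/first 14 > Influencer/first 13 > TV/first 12 > Email/first 11 > TV/second 8 > Email/second 6 > Search/second 4 > Influencer/second 2.
Search/first (14): +60 ; 150 left.
Fill Influencer first block (50 at 13) ; 100 left.
Fill TV first block (60 at 12) ; 40 left.
Email/first: +40 of 80 at 11; pool empty.
Total = 14×60 + 13×50 + 12×60 + 11×40 = 2650.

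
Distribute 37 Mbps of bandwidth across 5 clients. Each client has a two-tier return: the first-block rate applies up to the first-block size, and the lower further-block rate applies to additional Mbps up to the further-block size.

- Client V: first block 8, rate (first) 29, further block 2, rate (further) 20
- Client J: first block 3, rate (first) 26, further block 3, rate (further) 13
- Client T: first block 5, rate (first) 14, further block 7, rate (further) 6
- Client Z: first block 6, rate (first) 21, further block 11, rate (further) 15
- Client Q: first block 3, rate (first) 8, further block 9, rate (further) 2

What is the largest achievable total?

737

Treat each block as its own option and order by rate: Client V/T1 29 > Client J/T1 26 > Client Z/T1 21 > Client V/T2 20 > Client Z/T2 15 > Client T/T1 14 > Client J/T2 13 > Client Q/T1 8 > Client T/T2 6 > Client Q/T2 2.
Fill Client V T1 block (8 at 29) ; 29 left.
Client J/T1 (26): +3 ; 26 left.
Client Z T1 at 21: fill all 6 ; 20 left.
Client V T2 at 20: fill all 2 ; 18 left.
Client Z/T2 (15): +11 ; 7 left.
Client T/T1 (14): +5 ; 2 left.
2 remain; put them into Client J T2 at 13.
Total = 29×8 + 26×3 + 21×6 + 20×2 + 15×11 + 14×5 + 13×2 = 737.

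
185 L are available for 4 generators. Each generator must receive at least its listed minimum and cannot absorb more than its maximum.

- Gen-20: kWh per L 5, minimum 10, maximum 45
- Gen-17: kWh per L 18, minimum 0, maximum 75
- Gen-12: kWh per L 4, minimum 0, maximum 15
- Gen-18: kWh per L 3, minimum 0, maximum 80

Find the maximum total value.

1785

Meeting every minimum uses 10+0+0+0 = 10 L, leaving 175.
Highest kWh per L first: Gen-17 18 > Gen-20 5 > Gen-12 4 > Gen-18 3.
Gen-17: +75 to 75 (cap) → 100 left.
Gen-20 takes 35 more to reach its cap of 45 → 65 left.
Gen-12 takes 15 more to reach its cap of 15 → 50 left.
Only 50 left; Gen-18 takes them to reach 50.
Total = 5×45 + 18×75 + 4×15 + 3×50 = 1785.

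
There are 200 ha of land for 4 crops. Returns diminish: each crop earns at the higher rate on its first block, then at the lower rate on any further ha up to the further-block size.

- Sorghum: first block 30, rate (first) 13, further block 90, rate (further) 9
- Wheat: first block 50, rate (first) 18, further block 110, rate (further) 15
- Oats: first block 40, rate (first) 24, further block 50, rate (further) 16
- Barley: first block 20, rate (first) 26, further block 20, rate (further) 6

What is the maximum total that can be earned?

Order all 8 blocks by rate: Barley/tier1 26 > Oats/tier1 24 > Wheat/tier1 18 > Oats/tier2 16 > Wheat/tier2 15 > Sorghum/tier1 13 > Sorghum/tier2 9 > Barley/tier2 6.
Barley/tier1 (26): +20 → 180 left.
Oats tier1 at 24: fill all 40 → 140 left.
Wheat tier1 at 18: fill all 50 → 90 left.
Oats tier2 at 16: fill all 50 → 40 left.
40 remain; put them into Wheat tier2 at 15.
Total = 26×20 + 24×40 + 18×50 + 16×50 + 15×40 = 3780.

3780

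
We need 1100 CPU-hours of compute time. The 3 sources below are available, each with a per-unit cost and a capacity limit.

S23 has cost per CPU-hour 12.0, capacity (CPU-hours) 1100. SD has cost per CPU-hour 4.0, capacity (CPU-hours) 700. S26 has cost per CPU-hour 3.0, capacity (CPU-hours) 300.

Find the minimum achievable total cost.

4900

Use sources in increasing cost order.
Take 300 from S26 at 3.0 ; need 800 more.
SD at 4.0: take all 700 CPU-hours ; 100 still needed.
S23 at 12.0: take 100 of its 1100 ; requirement met.
Cost = 300×3.0 + 700×4.0 + 100×12.0 = 4900.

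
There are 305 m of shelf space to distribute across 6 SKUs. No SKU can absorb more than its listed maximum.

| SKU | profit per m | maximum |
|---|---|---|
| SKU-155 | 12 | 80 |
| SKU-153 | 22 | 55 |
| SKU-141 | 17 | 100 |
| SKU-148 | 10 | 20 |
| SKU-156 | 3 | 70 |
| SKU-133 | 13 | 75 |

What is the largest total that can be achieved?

Order the SKUs by profit per m: SKU-153 22 > SKU-141 17 > SKU-133 13 > SKU-155 12 > SKU-148 10 > SKU-156 3.
SKU-153 takes 55 to reach its cap of 55 ; 250 left.
SKU-141 takes 100 to reach its cap of 100 ; 150 left.
SKU-133 takes 75 to reach its cap of 75 ; 75 left.
SKU-155 has room for 80 but only 75 remain, so it gets 75.
Total = 12×75 + 22×55 + 17×100 + 13×75 = 4785.

4785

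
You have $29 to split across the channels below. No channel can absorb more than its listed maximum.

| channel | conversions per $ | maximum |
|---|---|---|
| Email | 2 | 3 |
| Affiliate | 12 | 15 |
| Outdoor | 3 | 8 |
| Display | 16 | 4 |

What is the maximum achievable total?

Highest conversions per $ first: Display 16 > Affiliate 12 > Outdoor 3 > Email 2.
Give Display 4 to hit its cap of 4 — 25 left.
Give Affiliate 15 to hit its cap of 15 — 10 left.
Outdoor takes 8 to reach its cap of 8 — 2 left.
Email: +2 (room for 3) → 2. Pool exhausted.
Total = 2×2 + 12×15 + 3×8 + 16×4 = 272.

272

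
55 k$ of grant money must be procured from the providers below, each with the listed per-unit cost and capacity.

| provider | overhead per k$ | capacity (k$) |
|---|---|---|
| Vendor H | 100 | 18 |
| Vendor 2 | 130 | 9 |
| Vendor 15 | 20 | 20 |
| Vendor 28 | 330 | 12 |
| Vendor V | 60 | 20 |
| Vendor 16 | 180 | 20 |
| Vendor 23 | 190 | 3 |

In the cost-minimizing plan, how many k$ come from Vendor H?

15

Cheapest first:
Vendor 15 (20): use full 20 ; 35 k$ to go.
Vendor V at 60: take all 20 k$ ; 15 still needed.
Take 15 from Vendor H at 100 to finish.
Vendor 2, Vendor 16, Vendor 23, Vendor 28: unused.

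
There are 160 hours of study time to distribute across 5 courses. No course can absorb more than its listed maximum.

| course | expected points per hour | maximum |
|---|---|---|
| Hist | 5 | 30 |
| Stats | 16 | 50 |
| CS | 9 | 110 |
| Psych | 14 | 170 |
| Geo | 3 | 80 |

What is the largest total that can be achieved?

2340

Order the courses by expected points per hour: Stats 16 > Psych 14 > CS 9 > Hist 5 > Geo 3.
Stats takes 50 to reach its cap of 50 → 110 left.
Only 110 left; Psych takes them to reach 110.
Total = 16×50 + 14×110 = 2340.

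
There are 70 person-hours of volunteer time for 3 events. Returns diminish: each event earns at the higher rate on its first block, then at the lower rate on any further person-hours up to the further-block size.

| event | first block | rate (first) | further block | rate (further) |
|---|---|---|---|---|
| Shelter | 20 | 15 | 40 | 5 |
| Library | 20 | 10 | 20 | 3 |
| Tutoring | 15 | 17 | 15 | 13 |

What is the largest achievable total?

Order all 6 blocks by rate: Tutoring/T1 17 > Shelter/T1 15 > Tutoring/T2 13 > Library/T1 10 > Shelter/T2 5 > Library/T2 3.
Tutoring T1 at 17: fill all 15 — 55 left.
Fill Shelter T1 block (20 at 15) — 35 left.
Tutoring T2 at 13: fill all 15 — 20 left.
Fill Library T1 block (20 at 10) — 0 left.
Total = 17×15 + 15×20 + 13×15 + 10×20 = 950.

950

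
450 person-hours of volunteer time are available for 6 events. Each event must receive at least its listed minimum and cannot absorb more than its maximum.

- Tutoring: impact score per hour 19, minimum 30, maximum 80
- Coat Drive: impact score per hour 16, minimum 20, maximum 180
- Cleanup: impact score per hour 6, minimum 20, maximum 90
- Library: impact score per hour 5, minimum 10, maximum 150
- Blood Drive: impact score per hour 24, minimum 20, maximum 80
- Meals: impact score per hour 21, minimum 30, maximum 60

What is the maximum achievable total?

Meeting every minimum uses 30+20+20+10+20+30 = 130 person-hours, leaving 320.
Rank by impact score per hour: Blood Drive 24 > Meals 21 > Tutoring 19 > Coat Drive 16 > Cleanup 6 > Library 5.
Give Blood Drive 60 more to hit its cap of 80 — 260 left.
Meals: +30 to 60 (cap) — 230 left.
Tutoring takes 50 more to reach its cap of 80 — 180 left.
Coat Drive takes 160 more to reach its cap of 180 — 20 left.
Cleanup: +20 (room for 70) → 40. Pool exhausted.
Total = 19×80 + 16×180 + 6×40 + 5×10 + 24×80 + 21×60 = 7870.

7870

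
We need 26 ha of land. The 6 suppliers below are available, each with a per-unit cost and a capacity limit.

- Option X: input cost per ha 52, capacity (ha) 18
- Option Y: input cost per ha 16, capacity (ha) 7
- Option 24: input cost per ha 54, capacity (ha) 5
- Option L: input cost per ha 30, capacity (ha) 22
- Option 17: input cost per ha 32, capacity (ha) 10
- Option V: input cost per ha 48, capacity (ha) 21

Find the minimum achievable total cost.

Cheapest first:
Take 7 from Option Y at 16 ; need 19 more.
Option L (30): take the remaining 19 ; done.
Option 17, Option V, Option X, Option 24: unused.
Cost = 7×16 + 19×30 = 682.

682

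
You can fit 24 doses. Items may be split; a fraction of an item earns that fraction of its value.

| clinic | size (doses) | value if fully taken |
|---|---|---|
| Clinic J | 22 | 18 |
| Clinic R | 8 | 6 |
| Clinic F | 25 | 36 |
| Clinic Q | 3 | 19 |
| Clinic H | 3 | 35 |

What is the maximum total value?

79.92

Rank by value-to-size ratio: Clinic H 35/3≈11.7, Clinic Q 19/3≈6.33, Clinic F 36/25≈1.44, Clinic J 18/22≈0.818, Clinic R 6/8≈0.75.
All 3 doses of Clinic H fit (value 35) → 21 remain.
All 3 doses of Clinic Q fit (value 19) → 18 remain.
Fill the last 18 doses with part of Clinic F: 18/25 of it earns 25.92.
Total value = 79.92.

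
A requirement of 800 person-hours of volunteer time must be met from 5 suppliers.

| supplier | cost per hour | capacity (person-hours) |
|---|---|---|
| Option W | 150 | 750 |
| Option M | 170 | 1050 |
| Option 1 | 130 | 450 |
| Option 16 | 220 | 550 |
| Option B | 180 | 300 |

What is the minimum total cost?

111000

Cheapest first:
Option 1 (130): use full 450 — 350 person-hours to go.
Option W at 150: take 350 of its 750 — requirement met.
Option M, Option B, Option 16: unused.
Cost = 450×130 + 350×150 = 111000.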